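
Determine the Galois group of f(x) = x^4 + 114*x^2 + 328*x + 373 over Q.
A_4

The polynomial is an irreducible quartic over Q and its discriminant is 498503778304 = 706048^2, a perfect square, so the Galois group is contained in A_4. The resolvent cubic y^3 - 114*y^2 - 1492*y + 62504 is irreducible over Q. An irreducible resolvent with square discriminant gives A_4.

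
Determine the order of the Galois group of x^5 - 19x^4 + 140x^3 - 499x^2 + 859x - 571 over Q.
5

The degree of the splitting field over Q equals the order of the Galois group, so first determine the group. The polynomial f is an irreducible quintic over Q, so G = Gal(f/Q) is a transitive subgroup of S_5: one of C_5 (5T1, order 5), D_5 (5T2, order 10), F_20 (5T3, order 20), A_5 (5T4, order 60) or S_5 (5T5, order 120). The discriminant of f is 14641 = 121^2, a perfect square, so G is contained in A_5. The transitive groups of degree 5 contained in A_5 are: C_5 (5T1, order 5), D_5 (5T2, order 10), A_5 (5T4, order 60). By Dedekind's theorem, for a prime p not dividing disc(f) the degrees of the irreducible factors of f mod p form the cycle type of an element of G. Factoring f modulo the 14 such primes p <= 47 (skipping 11, which divides the discriminant), each new pattern first appears at: mod 2: f = (x^5 + x^4 + x^2 + x + 1), pattern 5; mod 23: f = (x + 5)(x + 8)(x + 9)(x + 13)(x + 15), pattern 1+1+1+1+1. No other pattern occurs in this range, so the set of observed cycle types is {5, 1+1+1+1+1}. The candidates containing elements of all these cycle types are C_5 (5T1) of order 5, D_5 (5T2) of order 10, A_5 (5T4) of order 60; the others are excluded. The observed types are precisely the cycle types that occur in C_5 (5T1). Each of the other remaining candidates has further cycle types, and by the Chebotarev density theorem the matching factorization patterns would occur for a proportion of primes equal to their share of the group: D_5 (5T2) additionally contains elements of type 2+2+1 (5 of its 10 elements, about 50% of primes); A_5 (5T4) additionally contains elements of type 3+1+1, 2+2+1 (35 of its 60 elements, about 58% of primes). None of the 14 primes tested shows any such pattern (for each of these groups the chance of that is below 10^-4), which rules them out. Hence G = C_5 (5T1), of order 5. The Galois group C_5 (5T1) has order 5, so the splitting field has degree 5 over Q.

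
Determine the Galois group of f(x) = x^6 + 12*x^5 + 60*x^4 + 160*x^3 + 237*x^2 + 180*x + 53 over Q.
6T6: A_4 x C_2

The polynomial f is an irreducible sextic over Q, so G = Gal(f/Q) is one of the 16 transitive subgroups 6T1, ..., 6T16 of S_6. The discriminant of f is -419904, which is not a perfect square, so G is not contained in A_6. The transitive groups of degree 6 not contained in A_6 are: C_6 (6T1, order 6), S_3 (6T2, order 6), D_6 (6T3, order 12), C_3 x S_3 (6T5, order 18), A_4 x C_2 (6T6, order 24), S_4 (6T8, order 24), S_3 x S_3 (6T9, order 36), S_4 x C_2 (6T11, order 48), (S_3 x S_3) : C_2 (6T13, order 72), PGL(2,5) (6T14, order 120), S_6 (6T16, order 720). By Dedekind's theorem, for a prime p not dividing disc(f) the degrees of the irreducible factors of f mod p form the cycle type of an element of G. Factoring f modulo the 33 such primes p <= 149 (skipping 2, 3, which divide the discriminant), each new pattern first appears at: mod 5: f = (x^3 + 3x^2 + 2x + 3)(x^3 + 4x^2 + x + 1), pattern 3+3; mod 7: f = (x^6 + 5x^5 + 4x^4 + 6x^3 + 6x^2 + 5x + 4), pattern 6; mod 17: f = (x + 10)(x + 11)(x^2 + 4x + 7)(x^2 + 4x + 14), pattern 2+2+1+1; mod 19: f = (x + 5)(x + 10)(x + 13)(x + 18)(x^2 + 4x + 1), pattern 2+1+1+1+1; mod 71: f = (x^2 + 4x + 20)(x^2 + 4x + 29)(x^2 + 4x + 34), pattern 2+2+2. No other pattern occurs in this range, so the set of observed cycle types is {3+3, 6, 2+2+1+1, 2+1+1+1+1, 2+2+2}. The candidates containing elements of all these cycle types are A_4 x C_2 (6T6) of order 24, S_4 x C_2 (6T11) of order 48, (S_3 x S_3) : C_2 (6T13) of order 72, S_6 (6T16) of order 720; the others are excluded. The observed types are precisely the cycle types that occur in A_4 x C_2 (6T6) (apart from the identity). Each of the other remaining candidates has further cycle types, and by the Chebotarev density theorem the matching factorization patterns would occur for a proportion of primes equal to their share of the group: S_4 x C_2 (6T11) additionally contains elements of type 4+2, 4+1+1 (12 of its 48 elements, about 25% of primes); (S_3 x S_3) : C_2 (6T13) additionally contains elements of type 4+2, 3+2+1, 3+1+1+1 (34 of its 72 elements, about 47% of primes); S_6 (6T16) additionally contains elements of type 5+1, 4+2, 4+1+1, 3+2+1, 3+1+1+1 (484 of its 720 elements, about 67% of primes). None of the 33 primes tested shows any such pattern (for each of these groups the chance of that is below 10^-4), which rules them out. Hence G = A_4 x C_2 (6T6), of order 24.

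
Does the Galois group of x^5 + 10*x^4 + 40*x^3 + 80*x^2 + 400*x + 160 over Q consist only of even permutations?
The polynomial is irreducible of degree 5 over Q. Its discriminant is 1073741824000000 = 32768000^2, a perfect square. A Galois group lies in the alternating group exactly when the discriminant is a square in Q, so the Galois group (A_5) is contained in A_5.

Yes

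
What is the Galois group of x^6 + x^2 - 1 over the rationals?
The polynomial f is an irreducible sextic over Q, so G = Gal(f/Q) is one of the 16 transitive subgroups 6T1, ..., 6T16 of S_6. The discriminant of f is 61504 = 248^2, a perfect square, so G is contained in A_6. The transitive groups of degree 6 contained in A_6 are: A_4 (6T4, order 12), S_4 (6T7, order 24), (C_3 x C_3) : C_4 (6T10, order 36), PSL(2,5) (6T12, order 60), A_6 (6T15, order 360). By Dedekind's theorem, for a prime p not dividing disc(f) the degrees of the irreducible factors of f mod p form the cycle type of an element of G. Factoring f modulo the 79 such primes p <= 419 (skipping 2, 31, which divide the discriminant), each new pattern first appears at: mod 3: f = (x^2 + 1)(x^4 + 2x^2 + 2), pattern 4+2; mod 5: f = (x^3 + x^2 + 3x + 4)(x^3 + 4x^2 + 3x + 1), pattern 3+3; mod 11: f = (x + 3)(x + 8)(x^2 + 4x + 7)(x^2 + 7x + 7), pattern 2+2+1+1; mod 67: f = (x + 2)(x + 3)(x + 11)(x + 56)(x + 64)(x + 65), pattern 1+1+1+1+1+1. No other pattern occurs in this range, so the set of observed cycle types is {4+2, 3+3, 2+2+1+1, 1+1+1+1+1+1}. The candidates containing elements of all these cycle types are S_4 (6T7) of order 24, (C_3 x C_3) : C_4 (6T10) of order 36, A_6 (6T15) of order 360; the others are excluded. The observed types are precisely the cycle types that occur in S_4 (6T7). Each of the other remaining candidates has further cycle types, and by the Chebotarev density theorem the matching factorization patterns would occur for a proportion of primes equal to their share of the group: (C_3 x C_3) : C_4 (6T10) additionally contains elements of type 3+1+1+1 (4 of its 36 elements, about 11% of primes); A_6 (6T15) additionally contains elements of type 5+1, 3+1+1+1 (184 of its 360 elements, about 51% of primes). None of the 79 primes tested shows any such pattern (for each of these groups the chance of that is below 10^-4), which rules them out. Hence G = S_4 (6T7), of order 24.

S_4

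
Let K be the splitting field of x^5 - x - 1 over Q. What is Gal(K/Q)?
The polynomial f is an irreducible quintic over Q, so G = Gal(f/Q) is a transitive subgroup of S_5: one of C_5 (5T1, order 5), D_5 (5T2, order 10), F_20 (5T3, order 20), A_5 (5T4, order 60) or S_5 (5T5, order 120). The discriminant of f is 2869, which is not a perfect square, so G is not contained in A_5. The transitive groups of degree 5 not contained in A_5 are: F_20 (5T3, order 20), S_5 (5T5, order 120). By Dedekind's theorem, for a prime p not dividing disc(f) the degrees of the irreducible factors of f mod p form the cycle type of an element of G. Factoring f modulo the first such prime p = 2, each new pattern first appears at: mod 2: f = (x^2 + x + 1)(x^3 + x^2 + 1), pattern 3+2. No other pattern occurs in this range, so the set of observed cycle types is {3+2}. Among the candidates above, the only group containing elements of all these cycle types is S_5 (5T5) — F_20 (5T3) lacks at least one of them. Hence G = S_5 (5T5), of order 120.

S_5 (order 120)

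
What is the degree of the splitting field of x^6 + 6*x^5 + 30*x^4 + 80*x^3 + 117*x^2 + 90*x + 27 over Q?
The degree of the splitting field over Q equals the order of the Galois group, so first determine the group. The polynomial f is an irreducible sextic over Q, so G = Gal(f/Q) is one of the 16 transitive subgroups 6T1, ..., 6T16 of S_6. The discriminant of f is 81663349824 = 285768^2, a perfect square, so G is contained in A_6. The transitive groups of degree 6 contained in A_6 are: A_4 (6T4, order 12), S_4 (6T7, order 24), (C_3 x C_3) : C_4 (6T10, order 36), PSL(2,5) (6T12, order 60), A_6 (6T15, order 360). By Dedekind's theorem, for a prime p not dividing disc(f) the degrees of the irreducible factors of f mod p form the cycle type of an element of G. Factoring f modulo the 33 such primes p <= 151 (skipping 2, 3, 7, which divide the discriminant), each new pattern first appears at: mod 5: f = (x^3 + 2x^2 + 4x + 2)(x^3 + 4x^2 + 3x + 1), pattern 3+3; mod 13: f = (x + 3)(x + 12)(x^2 + 2x + 9)(x^2 + 2x + 12), pattern 2+2+1+1. No other pattern occurs in this range, so the set of observed cycle types is {3+3, 2+2+1+1}. The candidates containing elements of all these cycle types are A_4 (6T4) of order 12, S_4 (6T7) of order 24, (C_3 x C_3) : C_4 (6T10) of order 36, PSL(2,5) (6T12) of order 60, A_6 (6T15) of order 360; the others are excluded. The observed types are precisely the cycle types that occur in A_4 (6T4) (apart from the identity). Each of the other remaining candidates has further cycle types, and by the Chebotarev density theorem the matching factorization patterns would occur for a proportion of primes equal to their share of the group: S_4 (6T7) additionally contains elements of type 4+2 (6 of its 24 elements, about 25% of primes); (C_3 x C_3) : C_4 (6T10) additionally contains elements of type 4+2, 3+1+1+1 (22 of its 36 elements, about 61% of primes); PSL(2,5) (6T12) additionally contains elements of type 5+1 (24 of its 60 elements, about 40% of primes); A_6 (6T15) additionally contains elements of type 5+1, 4+2, 3+1+1+1 (274 of its 360 elements, about 76% of primes). None of the 33 primes tested shows any such pattern (for each of these groups the chance of that is below 10^-4), which rules them out. Hence G = A_4 (6T4), of order 12. The Galois group A_4 (6T4) has order 12, so the splitting field has degree 12 over Q.

12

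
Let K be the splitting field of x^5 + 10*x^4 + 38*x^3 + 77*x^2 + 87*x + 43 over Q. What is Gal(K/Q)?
5T5: S_5

The polynomial f is an irreducible quintic over Q, so G = Gal(f/Q) is a transitive subgroup of S_5: one of C_5 (5T1, order 5), D_5 (5T2, order 10), F_20 (5T3, order 20), A_5 (5T4, order 60) or S_5 (5T5, order 120). The discriminant of f is 734464, which is not a perfect square, so G is not contained in A_5. The transitive groups of degree 5 not contained in A_5 are: F_20 (5T3, order 20), S_5 (5T5, order 120). By Dedekind's theorem, for a prime p not dividing disc(f) the degrees of the irreducible factors of f mod p form the cycle type of an element of G. Factoring f modulo the 3 such primes p <= 7 (skipping 2, which divides the discriminant), each new pattern first appears at: mod 3: f = (x^5 + x^4 + 2x^3 + 2x^2 + 1), pattern 5; mod 7: f = (x^2 + 4)(x^3 + 3x^2 + 6x + 2), pattern 3+2. No other pattern occurs in this range, so the set of observed cycle types is {5, 3+2}. Among the candidates above, the only group containing elements of all these cycle types is S_5 (5T5) — F_20 (5T3) lacks at least one of them. Hence G = S_5 (5T5), of order 120.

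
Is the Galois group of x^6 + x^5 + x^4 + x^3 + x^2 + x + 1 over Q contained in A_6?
No

The polynomial is irreducible of degree 6 over Q. Its discriminant is -16807, which is not a perfect square. A Galois group lies in the alternating group exactly when the discriminant is a square in Q, so the Galois group (C_6) is not contained in A_6.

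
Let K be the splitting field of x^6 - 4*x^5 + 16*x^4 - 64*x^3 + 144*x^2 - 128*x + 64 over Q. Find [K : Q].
6

The degree of the splitting field over Q equals the order of the Galois group, so first determine the group. The polynomial f is an irreducible sextic over Q, so G = Gal(f/Q) is one of the 16 transitive subgroups 6T1, ..., 6T16 of S_6. The discriminant of f is -1154968245501952, which is not a perfect square, so G is not contained in A_6. The transitive groups of degree 6 not contained in A_6 are: C_6 (6T1, order 6), S_3 (6T2, order 6), D_6 (6T3, order 12), C_3 x S_3 (6T5, order 18), A_4 x C_2 (6T6, order 24), S_4 (6T8, order 24), S_3 x S_3 (6T9, order 36), S_4 x C_2 (6T11, order 48), (S_3 x S_3) : C_2 (6T13, order 72), PGL(2,5) (6T14, order 120), S_6 (6T16, order 720). By Dedekind's theorem, for a prime p not dividing disc(f) the degrees of the irreducible factors of f mod p form the cycle type of an element of G. Factoring f modulo the 37 such primes p <= 167 (skipping 2, 7, which divide the discriminant), each new pattern first appears at: mod 3: f = (x^6 + 2x^5 + x^4 + 2x^3 + x + 1), pattern 6; mod 11: f = (x^3 + 2x^2 + 6x + 8)(x^3 + 5x^2 + 8), pattern 3+3; mod 13: f = (x^2 + 4x + 10)(x^2 + 8x + 9)(x^2 + 10x + 1), pattern 2+2+2; mod 29: f = (x + 2)(x + 11)(x + 22)(x + 24)(x + 25)(x + 28), pattern 1+1+1+1+1+1. No other pattern occurs in this range, so the set of observed cycle types is {6, 3+3, 2+2+2, 1+1+1+1+1+1}. The candidates containing elements of all these cycle types are C_6 (6T1) of order 6, D_6 (6T3) of order 12, C_3 x S_3 (6T5) of order 18, A_4 x C_2 (6T6) of order 24, S_3 x S_3 (6T9) of order 36, S_4 x C_2 (6T11) of order 48, (S_3 x S_3) : C_2 (6T13) of order 72, PGL(2,5) (6T14) of order 120, S_6 (6T16) of order 720; the others are excluded. The observed types are precisely the cycle types that occur in C_6 (6T1). Each of the other remaining candidates has further cycle types, and by the Chebotarev density theorem the matching factorization patterns would occur for a proportion of primes equal to their share of the group: D_6 (6T3) additionally contains elements of type 2+2+1+1 (3 of its 12 elements, about 25% of primes); C_3 x S_3 (6T5) additionally contains elements of type 3+1+1+1 (4 of its 18 elements, about 22% of primes); A_4 x C_2 (6T6) additionally contains elements of type 2+2+1+1, 2+1+1+1+1 (6 of its 24 elements, about 25% of primes); S_3 x S_3 (6T9) additionally contains elements of type 3+1+1+1, 2+2+1+1 (13 of its 36 elements, about 36% of primes); S_4 x C_2 (6T11) additionally contains elements of type 4+2, 4+1+1, 2+2+1+1, 2+1+1+1+1 (24 of its 48 elements, about 50% of primes); (S_3 x S_3) : C_2 (6T13) additionally contains elements of type 4+2, 3+2+1, 3+1+1+1, 2+2+1+1, 2+1+1+1+1 (49 of its 72 elements, about 68% of primes); PGL(2,5) (6T14) additionally contains elements of type 5+1, 4+1+1, 2+2+1+1 (69 of its 120 elements, about 58% of primes); S_6 (6T16) additionally contains elements of type 5+1, 4+2, 4+1+1, 3+2+1, 3+1+1+1, 2+2+1+1, 2+1+1+1+1 (544 of its 720 elements, about 76% of primes). None of the 37 primes tested shows any such pattern (for each of these groups the chance of that is below 10^-4), which rules them out. Hence G = C_6 (6T1), of order 6. The Galois group C_6 (6T1) has order 6, so the splitting field has degree 6 over Q.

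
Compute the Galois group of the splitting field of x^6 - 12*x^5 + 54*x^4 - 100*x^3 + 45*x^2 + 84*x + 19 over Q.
(S_3 x S_3) : C_2 (order 72)

The polynomial f is an irreducible sextic over Q, so G = Gal(f/Q) is one of the 16 transitive subgroups 6T1, ..., 6T16 of S_6. The discriminant of f is -4801275041472, which is not a perfect square, so G is not contained in A_6. The transitive groups of degree 6 not contained in A_6 are: C_6 (6T1, order 6), S_3 (6T2, order 6), D_6 (6T3, order 12), C_3 x S_3 (6T5, order 18), A_4 x C_2 (6T6, order 24), S_4 (6T8, order 24), S_3 x S_3 (6T9, order 36), S_4 x C_2 (6T11, order 48), (S_3 x S_3) : C_2 (6T13, order 72), PGL(2,5) (6T14, order 120), S_6 (6T16, order 720). By Dedekind's theorem, for a prime p not dividing disc(f) the degrees of the irreducible factors of f mod p form the cycle type of an element of G. Factoring f modulo the 25 such primes p <= 127 (skipping 2, 3, 7, 13, 17, 43, which divide the discriminant), each new pattern first appears at: mod 5: f = (x^6 + 3x^5 + 4x^4 + 4x + 4), pattern 6; mod 11: f = (x^2 + 9x + 4)(x^4 + x^3 + 8x^2 + 2), pattern 4+2; mod 19: f = (x)(x^2 + 13x + 1)(x^3 + 13x^2 + 17x + 8), pattern 3+2+1; mod 31: f = (x + 5)(x + 20)(x^2 + 5x + 24)(x^2 + 20x + 11), pattern 2+2+1+1; mod 61: f = (x + 35)(x + 36)(x + 45)(x + 47)(x^2 + 8x + 6), pattern 2+1+1+1+1; mod 97: f = (x + 52)(x + 54)(x + 82)(x^3 + 91x^2 + 61x + 30), pattern 3+1+1+1; mod 113: f = (x^2 + 52x + 46)(x^2 + 60x + 76)(x^2 + 102x + 78), pattern 2+2+2; mod 127: f = (x^3 + 121x^2 + 58x + 92)(x^3 + 121x^2 + 87x + 43), pattern 3+3. No other pattern occurs in this range, so the set of observed cycle types is {6, 4+2, 3+2+1, 2+2+1+1, 2+1+1+1+1, 3+1+1+1, 2+2+2, 3+3}. The candidates containing elements of all these cycle types are (S_3 x S_3) : C_2 (6T13) of order 72, S_6 (6T16) of order 720; the others are excluded. The observed types are precisely the cycle types that occur in (S_3 x S_3) : C_2 (6T13) (apart from the identity). Each of the other remaining candidates has further cycle types, and by the Chebotarev density theorem the matching factorization patterns would occur for a proportion of primes equal to their share of the group: S_6 (6T16) additionally contains elements of type 5+1, 4+1+1 (234 of its 720 elements, about 32% of primes). None of the 25 primes tested shows any such pattern (for each of these groups the chance of that is below 10^-4), which rules them out. Hence G = (S_3 x S_3) : C_2 (6T13), of order 72.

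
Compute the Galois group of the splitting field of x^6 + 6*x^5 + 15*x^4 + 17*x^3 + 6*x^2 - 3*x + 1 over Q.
6T5: C_3 x S_3

The polynomial f is an irreducible sextic over Q, so G = Gal(f/Q) is one of the 16 transitive subgroups 6T1, ..., 6T16 of S_6. The discriminant of f is -177147, which is not a perfect square, so G is not contained in A_6. The transitive groups of degree 6 not contained in A_6 are: C_6 (6T1, order 6), S_3 (6T2, order 6), D_6 (6T3, order 12), C_3 x S_3 (6T5, order 18), A_4 x C_2 (6T6, order 24), S_4 (6T8, order 24), S_3 x S_3 (6T9, order 36), S_4 x C_2 (6T11, order 48), (S_3 x S_3) : C_2 (6T13, order 72), PGL(2,5) (6T14, order 120), S_6 (6T16, order 720). By Dedekind's theorem, for a prime p not dividing disc(f) the degrees of the irreducible factors of f mod p form the cycle type of an element of G. Factoring f modulo the 33 such primes p <= 139 (skipping 3, which divides the discriminant), each new pattern first appears at: mod 2: f = (x^6 + x^4 + x^3 + x + 1), pattern 6; mod 7: f = (x + 2)(x + 3)(x + 5)(x^3 + 3x^2 + 3x + 4), pattern 3+1+1+1; mod 17: f = (x^2 + 3x + 9)(x^2 + 6x + 12)(x^2 + 14x + 3), pattern 2+2+2; mod 19: f = (x^3 + 3x^2 + 3x + 7)(x^3 + 3x^2 + 3x + 11), pattern 3+3; mod 73: f = (x + 14)(x + 22)(x + 23)(x + 30)(x + 31)(x + 32), pattern 1+1+1+1+1+1. No other pattern occurs in this range, so the set of observed cycle types is {6, 3+1+1+1, 2+2+2, 3+3, 1+1+1+1+1+1}. The candidates containing elements of all these cycle types are C_3 x S_3 (6T5) of order 18, S_3 x S_3 (6T9) of order 36, (S_3 x S_3) : C_2 (6T13) of order 72, S_6 (6T16) of order 720; the others are excluded. The observed types are precisely the cycle types that occur in C_3 x S_3 (6T5). Each of the other remaining candidates has further cycle types, and by the Chebotarev density theorem the matching factorization patterns would occur for a proportion of primes equal to their share of the group: S_3 x S_3 (6T9) additionally contains elements of type 2+2+1+1 (9 of its 36 elements, about 25% of primes); (S_3 x S_3) : C_2 (6T13) additionally contains elements of type 4+2, 3+2+1, 2+2+1+1, 2+1+1+1+1 (45 of its 72 elements, about 62% of primes); S_6 (6T16) additionally contains elements of type 5+1, 4+2, 4+1+1, 3+2+1, 2+2+1+1, 2+1+1+1+1 (504 of its 720 elements, about 70% of primes). None of the 33 primes tested shows any such pattern (for each of these groups the chance of that is below 10^-4), which rules them out. Hence G = C_3 x S_3 (6T5), of order 18.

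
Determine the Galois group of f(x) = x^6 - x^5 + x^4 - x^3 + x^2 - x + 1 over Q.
C_6 (also written C6)

The polynomial f is an irreducible sextic over Q, so G = Gal(f/Q) is one of the 16 transitive subgroups 6T1, ..., 6T16 of S_6. The discriminant of f is -16807, which is not a perfect square, so G is not contained in A_6. The transitive groups of degree 6 not contained in A_6 are: C_6 (6T1, order 6), S_3 (6T2, order 6), D_6 (6T3, order 12), C_3 x S_3 (6T5, order 18), A_4 x C_2 (6T6, order 24), S_4 (6T8, order 24), S_3 x S_3 (6T9, order 36), S_4 x C_2 (6T11, order 48), (S_3 x S_3) : C_2 (6T13, order 72), PGL(2,5) (6T14, order 120), S_6 (6T16, order 720). By Dedekind's theorem, for a prime p not dividing disc(f) the degrees of the irreducible factors of f mod p form the cycle type of an element of G. Factoring f modulo the 37 such primes p <= 163 (skipping 7, which divides the discriminant), each new pattern first appears at: mod 2: f = (x^3 + x + 1)(x^3 + x^2 + 1), pattern 3+3; mod 3: f = (x^6 + 2x^5 + x^4 + 2x^3 + x^2 + 2x + 1), pattern 6; mod 13: f = (x^2 + 7x + 1)(x^2 + 8x + 1)(x^2 + 10x + 1), pattern 2+2+2; mod 29: f = (x + 7)(x + 16)(x + 20)(x + 23)(x + 24)(x + 25), pattern 1+1+1+1+1+1. No other pattern occurs in this range, so the set of observed cycle types is {3+3, 6, 2+2+2, 1+1+1+1+1+1}. The candidates containing elements of all these cycle types are C_6 (6T1) of order 6, D_6 (6T3) of order 12, C_3 x S_3 (6T5) of order 18, A_4 x C_2 (6T6) of order 24, S_3 x S_3 (6T9) of order 36, S_4 x C_2 (6T11) of order 48, (S_3 x S_3) : C_2 (6T13) of order 72, PGL(2,5) (6T14) of order 120, S_6 (6T16) of order 720; the others are excluded. The observed types are precisely the cycle types that occur in C_6 (6T1). Each of the other remaining candidates has further cycle types, and by the Chebotarev density theorem the matching factorization patterns would occur for a proportion of primes equal to their share of the group: D_6 (6T3) additionally contains elements of type 2+2+1+1 (3 of its 12 elements, about 25% of primes); C_3 x S_3 (6T5) additionally contains elements of type 3+1+1+1 (4 of its 18 elements, about 22% of primes); A_4 x C_2 (6T6) additionally contains elements of type 2+2+1+1, 2+1+1+1+1 (6 of its 24 elements, about 25% of primes); S_3 x S_3 (6T9) additionally contains elements of type 3+1+1+1, 2+2+1+1 (13 of its 36 elements, about 36% of primes); S_4 x C_2 (6T11) additionally contains elements of type 4+2, 4+1+1, 2+2+1+1, 2+1+1+1+1 (24 of its 48 elements, about 50% of primes); (S_3 x S_3) : C_2 (6T13) additionally contains elements of type 4+2, 3+2+1, 3+1+1+1, 2+2+1+1, 2+1+1+1+1 (49 of its 72 elements, about 68% of primes); PGL(2,5) (6T14) additionally contains elements of type 5+1, 4+1+1, 2+2+1+1 (69 of its 120 elements, about 58% of primes); S_6 (6T16) additionally contains elements of type 5+1, 4+2, 4+1+1, 3+2+1, 3+1+1+1, 2+2+1+1, 2+1+1+1+1 (544 of its 720 elements, about 76% of primes). None of the 37 primes tested shows any such pattern (for each of these groups the chance of that is below 10^-4), which rules them out. Hence G = C_6 (6T1), of order 6.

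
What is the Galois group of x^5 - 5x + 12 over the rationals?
D_5 (also written D5)

The polynomial f is an irreducible quintic over Q, so G = Gal(f/Q) is a transitive subgroup of S_5: one of C_5 (5T1, order 5), D_5 (5T2, order 10), F_20 (5T3, order 20), A_5 (5T4, order 60) or S_5 (5T5, order 120). The discriminant of f is 64000000 = 8000^2, a perfect square, so G is contained in A_5. The transitive groups of degree 5 contained in A_5 are: C_5 (5T1, order 5), D_5 (5T2, order 10), A_5 (5T4, order 60). By Dedekind's theorem, for a prime p not dividing disc(f) the degrees of the irreducible factors of f mod p form the cycle type of an element of G. Factoring f modulo the 23 such primes p <= 97 (skipping 2, 5, which divide the discriminant), each new pattern first appears at: mod 3: f = (x)(x^2 + x + 2)(x^2 + 2x + 2), pattern 2+2+1; mod 7: f = (x^5 + 2x + 5), pattern 5. No other pattern occurs in this range, so the set of observed cycle types is {2+2+1, 5}. The candidates containing elements of all these cycle types are D_5 (5T2) of order 10, A_5 (5T4) of order 60; the others are excluded. The observed types are precisely the cycle types that occur in D_5 (5T2) (apart from the identity). Each of the other remaining candidates has further cycle types, and by the Chebotarev density theorem the matching factorization patterns would occur for a proportion of primes equal to their share of the group: A_5 (5T4) additionally contains elements of type 3+1+1 (20 of its 60 elements, about 33% of primes). None of the 23 primes tested shows any such pattern (for each of these groups the chance of that is below 10^-4), which rules them out. Hence G = D_5 (5T2), of order 10.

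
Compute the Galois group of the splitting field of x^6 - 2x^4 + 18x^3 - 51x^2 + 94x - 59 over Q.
The polynomial f is an irreducible sextic over Q, so G = Gal(f/Q) is one of the 16 transitive subgroups 6T1, ..., 6T16 of S_6. The discriminant of f is 87452721811456 = 9351616^2, a perfect square, so G is contained in A_6. The transitive groups of degree 6 contained in A_6 are: A_4 (6T4, order 12), S_4 (6T7, order 24), (C_3 x C_3) : C_4 (6T10, order 36), PSL(2,5) (6T12, order 60), A_6 (6T15, order 360). By Dedekind's theorem, for a prime p not dividing disc(f) the degrees of the irreducible factors of f mod p form the cycle type of an element of G. Factoring f modulo the 79 such primes p <= 419 (skipping 2, 23, which divide the discriminant), each new pattern first appears at: mod 3: f = (x^3 + x^2 + 2)(x^3 + 2x^2 + 2x + 2), pattern 3+3; mod 5: f = (x^2 + 4x + 1)(x^4 + x^3 + 3x^2 + 1), pattern 4+2; mod 19: f = (x + 15)(x + 16)(x^2 + 12x + 4)(x^2 + 14x + 15), pattern 2+2+1+1; mod 223: f = (x + 1)(x + 13)(x + 18)(x + 65)(x + 130)(x + 219), pattern 1+1+1+1+1+1. No other pattern occurs in this range, so the set of observed cycle types is {3+3, 4+2, 2+2+1+1, 1+1+1+1+1+1}. The candidates containing elements of all these cycle types are S_4 (6T7) of order 24, (C_3 x C_3) : C_4 (6T10) of order 36, A_6 (6T15) of order 360; the others are excluded. The observed types are precisely the cycle types that occur in S_4 (6T7). Each of the other remaining candidates has further cycle types, and by the Chebotarev density theorem the matching factorization patterns would occur for a proportion of primes equal to their share of the group: (C_3 x C_3) : C_4 (6T10) additionally contains elements of type 3+1+1+1 (4 of its 36 elements, about 11% of primes); A_6 (6T15) additionally contains elements of type 5+1, 3+1+1+1 (184 of its 360 elements, about 51% of primes). None of the 79 primes tested shows any such pattern (for each of these groups the chance of that is below 10^-4), which rules them out. Hence G = S_4 (6T7), of order 24.

S_4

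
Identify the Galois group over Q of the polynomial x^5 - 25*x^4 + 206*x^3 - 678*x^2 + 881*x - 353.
The polynomial f is an irreducible quintic over Q, so G = Gal(f/Q) is a transitive subgroup of S_5: one of C_5 (5T1, order 5), D_5 (5T2, order 10), F_20 (5T3, order 20), A_5 (5T4, order 60) or S_5 (5T5, order 120). The discriminant of f is 8121314443264 = 2849792^2, a perfect square, so G is contained in A_5. The transitive groups of degree 5 contained in A_5 are: C_5 (5T1, order 5), D_5 (5T2, order 10), A_5 (5T4, order 60). By Dedekind's theorem, for a prime p not dividing disc(f) the degrees of the irreducible factors of f mod p form the cycle type of an element of G. Factoring f modulo the 14 such primes p <= 59 (skipping 2, 11, 23, which divide the discriminant), each new pattern first appears at: mod 3: f = (x^5 + 2x^4 + 2x^3 + 2x + 1), pattern 5; mod 43: f = (x + 16)(x + 18)(x + 21)(x + 22)(x + 27), pattern 1+1+1+1+1. No other pattern occurs in this range, so the set of observed cycle types is {5, 1+1+1+1+1}. The candidates containing elements of all these cycle types are C_5 (5T1) of order 5, D_5 (5T2) of order 10, A_5 (5T4) of order 60; the others are excluded. The observed types are precisely the cycle types that occur in C_5 (5T1). Each of the other remaining candidates has further cycle types, and by the Chebotarev density theorem the matching factorization patterns would occur for a proportion of primes equal to their share of the group: D_5 (5T2) additionally contains elements of type 2+2+1 (5 of its 10 elements, about 50% of primes); A_5 (5T4) additionally contains elements of type 3+1+1, 2+2+1 (35 of its 60 elements, about 58% of primes). None of the 14 primes tested shows any such pattern (for each of these groups the chance of that is below 10^-4), which rules them out. Hence G = C_5 (5T1), of order 5.

C_5 (also written C5)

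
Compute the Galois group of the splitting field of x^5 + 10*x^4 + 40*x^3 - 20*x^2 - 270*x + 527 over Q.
F_20, the Frobenius group of order 20

The polynomial f is an irreducible quintic over Q, so G = Gal(f/Q) is a transitive subgroup of S_5: one of C_5 (5T1, order 5), D_5 (5T2, order 10), F_20 (5T3, order 20), A_5 (5T4, order 60) or S_5 (5T5, order 120). The discriminant of f is 1109956876953125, which is not a perfect square, so G is not contained in A_5. The transitive groups of degree 5 not contained in A_5 are: F_20 (5T3, order 20), S_5 (5T5, order 120). By Dedekind's theorem, for a prime p not dividing disc(f) the degrees of the irreducible factors of f mod p form the cycle type of an element of G. Factoring f modulo the 18 such primes p <= 71 (skipping 5, 31, which divide the discriminant), each new pattern first appears at: mod 2: f = (x + 1)(x^4 + x^3 + x^2 + x + 1), pattern 4+1; mod 11: f = (x^5 + 10x^4 + 7x^3 + 2x^2 + 5x + 10), pattern 5; mod 19: f = (x + 11)(x^2 + 11)(x^2 + 18x + 2), pattern 2+2+1. No other pattern occurs in this range, so the set of observed cycle types is {4+1, 5, 2+2+1}. The candidates containing elements of all these cycle types are F_20 (5T3) of order 20, S_5 (5T5) of order 120; the others are excluded. The observed types are precisely the cycle types that occur in F_20 (5T3) (apart from the identity). Each of the other remaining candidates has further cycle types, and by the Chebotarev density theorem the matching factorization patterns would occur for a proportion of primes equal to their share of the group: S_5 (5T5) additionally contains elements of type 3+2, 3+1+1, 2+1+1+1 (50 of its 120 elements, about 42% of primes). None of the 18 primes tested shows any such pattern (for each of these groups the chance of that is below 10^-4), which rules them out. Hence G = F_20 (5T3), of order 20.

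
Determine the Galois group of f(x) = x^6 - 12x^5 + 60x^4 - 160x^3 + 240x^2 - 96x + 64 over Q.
(S_3 x S_3) : C_2

The polynomial f is an irreducible sextic over Q, so G = Gal(f/Q) is one of the 16 transitive subgroups 6T1, ..., 6T16 of S_6. The discriminant of f is -9727331052552192, which is not a perfect square, so G is not contained in A_6. The transitive groups of degree 6 not contained in A_6 are: C_6 (6T1, order 6), S_3 (6T2, order 6), D_6 (6T3, order 12), C_3 x S_3 (6T5, order 18), A_4 x C_2 (6T6, order 24), S_4 (6T8, order 24), S_3 x S_3 (6T9, order 36), S_4 x C_2 (6T11, order 48), (S_3 x S_3) : C_2 (6T13, order 72), PGL(2,5) (6T14, order 120), S_6 (6T16, order 720). By Dedekind's theorem, for a prime p not dividing disc(f) the degrees of the irreducible factors of f mod p form the cycle type of an element of G. Factoring f modulo the 27 such primes p <= 127 (skipping 2, 3, 17, 43, which divide the discriminant), each new pattern first appears at: mod 5: f = (x^6 + 3x^5 + 4x + 4), pattern 6; mod 7: f = (x + 3)(x^2 + 2x + 2)(x^3 + 4x^2 + 4x + 6), pattern 3+2+1; mod 11: f = (x^2 + 4)(x^4 + 10x^3 + x^2 + 9x + 5), pattern 4+2; mod 13: f = (x + 5)(x + 8)(x^2 + 3x + 1)(x^2 + 11x + 12), pattern 2+2+1+1; mod 61: f = (x + 2)(x + 6)(x + 18)(x + 40)(x^2 + 44x + 47), pattern 2+1+1+1+1; mod 97: f = (x + 18)(x + 22)(x + 96)(x^3 + 46x^2 + 44x + 89), pattern 3+1+1+1; mod 113: f = (x^2 + 4x + 28)(x^2 + 11x + 36)(x^2 + 86x + 18), pattern 2+2+2; mod 127: f = (x^3 + 43x^2 + 113x + 119)(x^3 + 72x^2 + 26x + 119), pattern 3+3. No other pattern occurs in this range, so the set of observed cycle types is {6, 3+2+1, 4+2, 2+2+1+1, 2+1+1+1+1, 3+1+1+1, 2+2+2, 3+3}. The candidates containing elements of all these cycle types are (S_3 x S_3) : C_2 (6T13) of order 72, S_6 (6T16) of order 720; the others are excluded. The observed types are precisely the cycle types that occur in (S_3 x S_3) : C_2 (6T13) (apart from the identity). Each of the other remaining candidates has further cycle types, and by the Chebotarev density theorem the matching factorization patterns would occur for a proportion of primes equal to their share of the group: S_6 (6T16) additionally contains elements of type 5+1, 4+1+1 (234 of its 720 elements, about 32% of primes). None of the 27 primes tested shows any such pattern (for each of these groups the chance of that is below 10^-4), which rules them out. Hence G = (S_3 x S_3) : C_2 (6T13), of order 72.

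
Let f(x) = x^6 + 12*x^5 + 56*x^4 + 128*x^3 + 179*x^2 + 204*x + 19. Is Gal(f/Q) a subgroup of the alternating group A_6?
The polynomial is irreducible of degree 6 over Q. Its discriminant is 578265134556736 = 24047144^2, a perfect square. A Galois group lies in the alternating group exactly when the discriminant is a square in Q, so the Galois group (S_4) is contained in A_6.

Yes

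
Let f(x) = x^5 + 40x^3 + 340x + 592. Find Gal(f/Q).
A_5

The polynomial f is an irreducible quintic over Q, so G = Gal(f/Q) is a transitive subgroup of S_5: one of C_5 (5T1, order 5), D_5 (5T2, order 10), F_20 (5T3, order 20), A_5 (5T4, order 60) or S_5 (5T5, order 120). The discriminant of f is 673506304000000 = 25952000^2, a perfect square, so G is contained in A_5. The transitive groups of degree 5 contained in A_5 are: C_5 (5T1, order 5), D_5 (5T2, order 10), A_5 (5T4, order 60). By Dedekind's theorem, for a prime p not dividing disc(f) the degrees of the irreducible factors of f mod p form the cycle type of an element of G. Factoring f modulo the 2 such primes p <= 7 (skipping 2, 5, which divide the discriminant), each new pattern first appears at: mod 3: f = (x^5 + x^3 + x + 1), pattern 5; mod 7: f = (x + 5)(x + 6)(x^3 + 3x^2 + 5x + 2), pattern 3+1+1. No other pattern occurs in this range, so the set of observed cycle types is {5, 3+1+1}. Among the candidates above, the only group containing elements of all these cycle types is A_5 (5T4) — each of C_5 (5T1), D_5 (5T2) lacks at least one of them. Hence G = A_5 (5T4), of order 60.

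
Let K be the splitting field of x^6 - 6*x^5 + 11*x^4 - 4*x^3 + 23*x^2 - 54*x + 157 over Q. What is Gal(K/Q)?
S_4 (also written S4-)

The polynomial f is an irreducible sextic over Q, so G = Gal(f/Q) is one of the 16 transitive subgroups 6T1, ..., 6T16 of S_6. The discriminant of f is -5497558138880000, which is not a perfect square, so G is not contained in A_6. The transitive groups of degree 6 not contained in A_6 are: C_6 (6T1, order 6), S_3 (6T2, order 6), D_6 (6T3, order 12), C_3 x S_3 (6T5, order 18), A_4 x C_2 (6T6, order 24), S_4 (6T8, order 24), S_3 x S_3 (6T9, order 36), S_4 x C_2 (6T11, order 48), (S_3 x S_3) : C_2 (6T13, order 72), PGL(2,5) (6T14, order 120), S_6 (6T16, order 720). By Dedekind's theorem, for a prime p not dividing disc(f) the degrees of the irreducible factors of f mod p form the cycle type of an element of G. Factoring f modulo the 22 such primes p <= 89 (skipping 2, 5, which divide the discriminant), each new pattern first appears at: mod 3: f = (x^3 + x^2 + x + 2)(x^3 + 2x^2 + 2x + 2), pattern 3+3; mod 7: f = (x^2 + 2)(x^2 + 3x + 6)(x^2 + 5x + 2), pattern 2+2+2; mod 13: f = (x + 4)(x + 7)(x^4 + 9x^3 + x^2 + 6x + 7), pattern 4+1+1; mod 43: f = (x + 18)(x + 23)(x^2 + 41x + 17)(x^2 + 41x + 41), pattern 2+2+1+1. No other pattern occurs in this range, so the set of observed cycle types is {3+3, 2+2+2, 4+1+1, 2+2+1+1}. The candidates containing elements of all these cycle types are S_4 (6T8) of order 24, S_4 x C_2 (6T11) of order 48, PGL(2,5) (6T14) of order 120, S_6 (6T16) of order 720; the others are excluded. The observed types are precisely the cycle types that occur in S_4 (6T8) (apart from the identity). Each of the other remaining candidates has further cycle types, and by the Chebotarev density theorem the matching factorization patterns would occur for a proportion of primes equal to their share of the group: S_4 x C_2 (6T11) additionally contains elements of type 6, 4+2, 2+1+1+1+1 (17 of its 48 elements, about 35% of primes); PGL(2,5) (6T14) additionally contains elements of type 6, 5+1 (44 of its 120 elements, about 37% of primes); S_6 (6T16) additionally contains elements of type 6, 5+1, 4+2, 3+2+1, 3+1+1+1, 2+1+1+1+1 (529 of its 720 elements, about 73% of primes). None of the 22 primes tested shows any such pattern (for each of these groups the chance of that is below 10^-4), which rules them out. Hence G = S_4 (6T8), of order 24.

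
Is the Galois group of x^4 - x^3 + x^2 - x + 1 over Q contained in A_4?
No

The polynomial is irreducible of degree 4 over Q. Its discriminant is 125, which is not a perfect square. A Galois group lies in the alternating group exactly when the discriminant is a square in Q, so the Galois group (C_4) is not contained in A_4.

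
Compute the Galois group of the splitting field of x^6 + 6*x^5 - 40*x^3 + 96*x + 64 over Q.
S_3

The polynomial f is an irreducible sextic over Q, so G = Gal(f/Q) is one of the 16 transitive subgroups 6T1, ..., 6T16 of S_6. The discriminant of f is -37572373905408, which is not a perfect square, so G is not contained in A_6. The transitive groups of degree 6 not contained in A_6 are: C_6 (6T1, order 6), S_3 (6T2, order 6), D_6 (6T3, order 12), C_3 x S_3 (6T5, order 18), A_4 x C_2 (6T6, order 24), S_4 (6T8, order 24), S_3 x S_3 (6T9, order 36), S_4 x C_2 (6T11, order 48), (S_3 x S_3) : C_2 (6T13, order 72), PGL(2,5) (6T14, order 120), S_6 (6T16, order 720). By Dedekind's theorem, for a prime p not dividing disc(f) the degrees of the irreducible factors of f mod p form the cycle type of an element of G. Factoring f modulo the 23 such primes p <= 97 (skipping 2, 3, which divide the discriminant), each new pattern first appears at: mod 5: f = (x^2 + x + 2)(x^2 + 2x + 3)(x^2 + 3x + 4), pattern 2+2+2; mod 7: f = (x^3 + x^2 + 4x + 6)(x^3 + 5x^2 + 5x + 6), pattern 3+3; mod 31: f = (x + 8)(x + 13)(x + 16)(x + 17)(x + 20)(x + 25), pattern 1+1+1+1+1+1. No other pattern occurs in this range, so the set of observed cycle types is {2+2+2, 3+3, 1+1+1+1+1+1}. The candidates containing elements of all these cycle types are C_6 (6T1) of order 6, S_3 (6T2) of order 6, D_6 (6T3) of order 12, C_3 x S_3 (6T5) of order 18, A_4 x C_2 (6T6) of order 24, S_4 (6T8) of order 24, S_3 x S_3 (6T9) of order 36, S_4 x C_2 (6T11) of order 48, (S_3 x S_3) : C_2 (6T13) of order 72, PGL(2,5) (6T14) of order 120, S_6 (6T16) of order 720; the others are excluded. The observed types are precisely the cycle types that occur in S_3 (6T2). Each of the other remaining candidates has further cycle types, and by the Chebotarev density theorem the matching factorization patterns would occur for a proportion of primes equal to their share of the group: C_6 (6T1) additionally contains elements of type 6 (2 of its 6 elements, about 33% of primes); D_6 (6T3) additionally contains elements of type 6, 2+2+1+1 (5 of its 12 elements, about 42% of primes); C_3 x S_3 (6T5) additionally contains elements of type 6, 3+1+1+1 (10 of its 18 elements, about 56% of primes); A_4 x C_2 (6T6) additionally contains elements of type 6, 2+2+1+1, 2+1+1+1+1 (14 of its 24 elements, about 58% of primes); S_4 (6T8) additionally contains elements of type 4+1+1, 2+2+1+1 (9 of its 24 elements, about 38% of primes); S_3 x S_3 (6T9) additionally contains elements of type 6, 3+1+1+1, 2+2+1+1 (25 of its 36 elements, about 69% of primes); S_4 x C_2 (6T11) additionally contains elements of type 6, 4+2, 4+1+1, 2+2+1+1, 2+1+1+1+1 (32 of its 48 elements, about 67% of primes); (S_3 x S_3) : C_2 (6T13) additionally contains elements of type 6, 4+2, 3+2+1, 3+1+1+1, 2+2+1+1, 2+1+1+1+1 (61 of its 72 elements, about 85% of primes); PGL(2,5) (6T14) additionally contains elements of type 6, 5+1, 4+1+1, 2+2+1+1 (89 of its 120 elements, about 74% of primes); S_6 (6T16) additionally contains elements of type 6, 5+1, 4+2, 4+1+1, 3+2+1, 3+1+1+1, 2+2+1+1, 2+1+1+1+1 (664 of its 720 elements, about 92% of primes). None of the 23 primes tested shows any such pattern (for each of these groups the chance of that is below 10^-4), which rules them out. Hence G = S_3 (6T2), of order 6.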